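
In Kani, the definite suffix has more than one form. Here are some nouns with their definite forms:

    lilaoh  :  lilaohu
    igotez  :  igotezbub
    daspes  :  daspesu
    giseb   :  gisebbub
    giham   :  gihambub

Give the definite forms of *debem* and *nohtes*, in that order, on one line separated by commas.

Looking at the final consonant of each stem: -u when the stem ends in a voiceless consonant (*lilaoh*, *daspes*); -bub when the stem ends in a voiced consonant (*igotez*, *giseb*, *giham*).
Since the final consonant of *debem* is /m/ (voiced), it takes -bub, giving *debembub*.
*nohtes* — final consonant /s/ (voiceless) → -u → *nohtesu*.

debembub, nohtesu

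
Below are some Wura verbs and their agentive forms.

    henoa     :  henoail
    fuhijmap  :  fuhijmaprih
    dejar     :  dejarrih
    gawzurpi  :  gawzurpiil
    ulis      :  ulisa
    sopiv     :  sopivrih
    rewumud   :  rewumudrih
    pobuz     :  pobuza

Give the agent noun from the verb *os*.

osa

Looking at the final sound of each stem: -a when the stem ends in a sibilant (*ulis*, *pobuz*); -rih when the stem ends in a non-sibilant consonant (*fuhijmap*, *dejar*, *sopiv*, *rewumud*); -il when the stem ends in a vowel (*henoa*, *gawzurpi*).
*os* — final sound /s/ (a sibilant) → -a → *osa*.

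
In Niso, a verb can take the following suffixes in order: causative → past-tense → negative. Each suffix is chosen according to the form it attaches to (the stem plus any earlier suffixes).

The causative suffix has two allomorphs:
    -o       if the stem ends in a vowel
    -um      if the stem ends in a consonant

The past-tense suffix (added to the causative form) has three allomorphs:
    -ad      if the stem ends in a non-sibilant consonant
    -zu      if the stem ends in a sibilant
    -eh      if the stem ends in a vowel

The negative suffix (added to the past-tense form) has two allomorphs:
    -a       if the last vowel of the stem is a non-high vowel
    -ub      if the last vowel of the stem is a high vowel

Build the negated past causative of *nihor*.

nihorumada

The final sound of *nihor* is /r/, which is a consonant, so the causative suffix is -um, giving *nihorum*.
The causative form *nihorum*: final sound = /m/, a non-sibilant consonant → -ad → *nihorumad*.
The last vowel of the past-tense form *nihorumad* is /a/, which is a non-high vowel, so the negative suffix is -a, giving *nihorumada*.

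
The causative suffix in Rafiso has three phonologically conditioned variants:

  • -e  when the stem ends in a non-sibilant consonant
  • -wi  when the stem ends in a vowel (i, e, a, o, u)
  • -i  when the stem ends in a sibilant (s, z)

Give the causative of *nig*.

*nig*: final sound = /g/, a non-sibilant consonant → -e → *nige*.

nige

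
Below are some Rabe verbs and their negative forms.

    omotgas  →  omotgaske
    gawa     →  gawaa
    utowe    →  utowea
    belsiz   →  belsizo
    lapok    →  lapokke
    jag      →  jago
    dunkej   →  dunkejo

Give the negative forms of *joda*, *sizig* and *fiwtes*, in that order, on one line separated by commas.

jodaa, sizigo, fiwteske

The suffix is conditioned by the final sound: -ke when the stem ends in a voiceless consonant (*omotgas*, *lapok*); -o when the stem ends in a voiced consonant (*belsiz*, *jag*, *dunkej*); -a when the stem ends in a vowel (*gawa*, *utowe*).
The final sound of *joda* is /a/, which is a vowel, so the suffix is -a, giving *jodaa*.
*sizig*: final sound = /g/, a voiced consonant → -o → *sizigo*.
Since the final sound of *fiwtes* is /s/ (a voiceless consonant), it takes -ke, giving *fiwteske*.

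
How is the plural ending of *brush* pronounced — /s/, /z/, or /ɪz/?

/ɪz/

The stem *brush* ends in a sibilant (/s, z, ʃ, ʒ, tʃ, dʒ/).
The plural suffix surfaces as /ɪz/ after sibilants, /s/ after other voiceless consonants, and /z/ after other voiced sounds.
So the plural -s on *brush* is pronounced /ɪz/.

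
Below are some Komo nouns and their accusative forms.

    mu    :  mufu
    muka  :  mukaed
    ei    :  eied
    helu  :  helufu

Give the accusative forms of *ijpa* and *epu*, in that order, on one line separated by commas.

ijpaed, epufu

The alternation tracks the last vowel of the stem — -fu when the last vowel of the stem is a rounded vowel (*mu*, *helu*); -ed when the last vowel of the stem is an unrounded vowel (*muka*, *ei*).
*ijpa*: last vowel = /a/, an unrounded vowel → -ed → *ijpaed*.
Since the last vowel of *epu* is /u/ (a rounded vowel), it takes -fu, giving *epufu*.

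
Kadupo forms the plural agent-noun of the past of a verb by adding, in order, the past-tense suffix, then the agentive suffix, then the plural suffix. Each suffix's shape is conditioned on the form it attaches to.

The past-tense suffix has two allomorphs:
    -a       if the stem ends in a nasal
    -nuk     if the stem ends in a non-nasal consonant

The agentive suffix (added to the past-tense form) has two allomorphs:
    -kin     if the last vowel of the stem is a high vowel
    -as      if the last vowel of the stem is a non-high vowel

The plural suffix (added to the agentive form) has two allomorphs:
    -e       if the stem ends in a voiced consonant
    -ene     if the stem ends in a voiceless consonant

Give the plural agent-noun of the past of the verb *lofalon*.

*lofalon*: final consonant = /n/, a nasal → -a → *lofalona*.
The past-tense form *lofalona* — last vowel /a/ (a non-high vowel) → -as → *lofalonaas*.
The agentive form *lofalonaas* — final consonant /s/ (voiceless) → -ene → *lofalonaasene*.

lofalonaasene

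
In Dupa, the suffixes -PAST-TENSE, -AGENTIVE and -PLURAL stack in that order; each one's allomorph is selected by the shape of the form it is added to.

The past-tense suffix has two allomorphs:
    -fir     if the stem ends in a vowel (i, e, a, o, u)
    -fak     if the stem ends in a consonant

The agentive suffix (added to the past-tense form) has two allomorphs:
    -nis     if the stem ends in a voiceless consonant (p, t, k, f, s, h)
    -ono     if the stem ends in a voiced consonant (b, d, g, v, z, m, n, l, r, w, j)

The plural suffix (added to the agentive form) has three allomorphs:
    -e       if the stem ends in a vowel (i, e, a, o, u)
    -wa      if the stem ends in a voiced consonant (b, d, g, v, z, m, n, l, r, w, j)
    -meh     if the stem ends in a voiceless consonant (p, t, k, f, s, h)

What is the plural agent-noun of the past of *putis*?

putisfaknismeh

*putis*: final sound = /s/, a consonant → -fak → *putisfak*.
The past-tense form *putisfak* — final consonant /k/ (voiceless) → -nis → *putisfaknis*.
The final sound of the agentive form *putisfaknis* is /s/, which is a voiceless consonant, so the plural suffix is -meh, giving *putisfaknismeh*.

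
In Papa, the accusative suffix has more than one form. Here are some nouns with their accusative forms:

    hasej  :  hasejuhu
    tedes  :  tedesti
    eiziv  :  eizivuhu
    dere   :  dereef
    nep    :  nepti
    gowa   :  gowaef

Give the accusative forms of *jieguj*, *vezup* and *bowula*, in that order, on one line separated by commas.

The alternation tracks the final sound of the stem — -ti when the stem ends in a voiceless consonant (*tedes*, *nep*); -uhu when the stem ends in a voiced consonant (*hasej*, *eiziv*); -ef when the stem ends in a vowel (*dere*, *gowa*).
*jieguj*: final sound = /j/, a voiced consonant → -uhu → *jiegujuhu*.
*vezup*: final sound = /p/, a voiceless consonant → -ti → *vezupti*.
*bowula* — final sound /a/ (a vowel) → -ef → *bowulaef*.

jiegujuhu, vezupti, bowulaef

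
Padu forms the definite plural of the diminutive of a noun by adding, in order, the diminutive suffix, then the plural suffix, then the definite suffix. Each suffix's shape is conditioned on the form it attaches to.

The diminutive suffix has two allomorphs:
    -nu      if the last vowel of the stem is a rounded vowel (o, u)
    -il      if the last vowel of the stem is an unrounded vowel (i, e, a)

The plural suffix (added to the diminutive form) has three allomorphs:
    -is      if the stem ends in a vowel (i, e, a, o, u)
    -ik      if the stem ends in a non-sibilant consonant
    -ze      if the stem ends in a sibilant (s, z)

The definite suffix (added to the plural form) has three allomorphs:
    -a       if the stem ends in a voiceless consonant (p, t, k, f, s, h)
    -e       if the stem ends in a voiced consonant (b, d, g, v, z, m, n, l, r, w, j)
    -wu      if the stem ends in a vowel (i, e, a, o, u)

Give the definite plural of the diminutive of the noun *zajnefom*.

The last vowel of *zajnefom* is /o/, which is a rounded vowel, so the diminutive suffix is -nu, giving *zajnefomnu*.
The final sound of the diminutive form *zajnefomnu* is /u/, which is a vowel, so the plural suffix is -is, giving *zajnefomnuis*.
Since the final sound of the plural form *zajnefomnuis* is /s/ (a voiceless consonant), it takes -a, giving *zajnefomnuisa*.

zajnefomnuisa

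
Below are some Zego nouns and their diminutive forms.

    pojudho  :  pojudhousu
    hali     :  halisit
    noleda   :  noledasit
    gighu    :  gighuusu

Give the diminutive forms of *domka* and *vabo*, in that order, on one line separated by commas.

domkasit, vabousu

The pattern is rounding harmony: -usu when the last vowel of the stem is a rounded vowel (*pojudho*, *gighu*); -sit when the last vowel of the stem is an unrounded vowel (*hali*, *noleda*).
*domka* — last vowel /a/ (an unrounded vowel) → -sit → *domkasit*.
*vabo*: last vowel = /o/, a rounded vowel → -usu → *vabousu*.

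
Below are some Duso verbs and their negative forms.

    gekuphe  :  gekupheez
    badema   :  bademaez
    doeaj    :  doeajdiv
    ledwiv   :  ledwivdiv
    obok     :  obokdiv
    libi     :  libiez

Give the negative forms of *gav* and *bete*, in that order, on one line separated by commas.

The alternation tracks the final sound of the stem — -div when the stem ends in a consonant (*doeaj*, *ledwiv*, *obok*); -ez when the stem ends in a vowel (*gekuphe*, *badema*, *libi*).
Since the final sound of *gav* is /v/ (a consonant), it takes -div, giving *gavdiv*.
The final sound of *bete* is /e/, which is a vowel, so the suffix is -ez, giving *beteez*.

gavdiv, beteez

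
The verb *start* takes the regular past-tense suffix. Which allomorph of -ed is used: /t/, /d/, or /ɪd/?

The stem *start* ends in /t/ or /d/.
The -ed suffix is realized as /ɪd/ after /t, d/; as /t/ after other voiceless consonants; and as /d/ after other voiced sounds.
So -ed on *start* is pronounced /ɪd/.

/ɪd/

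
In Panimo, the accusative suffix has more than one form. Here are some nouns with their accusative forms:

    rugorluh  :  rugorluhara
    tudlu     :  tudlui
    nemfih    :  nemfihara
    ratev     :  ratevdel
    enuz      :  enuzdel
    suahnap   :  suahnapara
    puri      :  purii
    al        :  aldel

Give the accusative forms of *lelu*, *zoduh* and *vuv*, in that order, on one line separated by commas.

lelui, zoduhara, vuvdel

Looking at the final sound of each stem: -ara when the stem ends in a voiceless consonant (*rugorluh*, *nemfih*, *suahnap*); -del when the stem ends in a voiced consonant (*ratev*, *enuz*, *al*); -i when the stem ends in a vowel (*tudlu*, *puri*).
The final sound of *lelu* is /u/, which is a vowel, so the suffix is -i, giving *lelui*.
Since the final sound of *zoduh* is /h/ (a voiceless consonant), it takes -ara, giving *zoduhara*.
The final sound of *vuv* is /v/, which is a voiced consonant, so the suffix is -del, giving *vuvdel*.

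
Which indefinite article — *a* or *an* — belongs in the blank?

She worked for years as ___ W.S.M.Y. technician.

The indefinite article is chosen by the initial *sound* of the following word, not its spelling.
The initialism *W.S.M.Y.* is read letter by letter; the first letter, W, is pronounced /ˈdʌbəl.juː/, which begins with a consonant sound.
So the article is *a*: She worked for years as a W.S.M.Y. technician.

a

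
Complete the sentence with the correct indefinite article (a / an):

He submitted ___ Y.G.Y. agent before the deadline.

a

The indefinite article is chosen by the initial *sound* of the following word, not its spelling.
The initialism *Y.G.Y.* is read letter by letter; the first letter, Y, is pronounced /waɪ/, which begins with a consonant sound.
So the article is *a*: He submitted a Y.G.Y. agent before the deadline.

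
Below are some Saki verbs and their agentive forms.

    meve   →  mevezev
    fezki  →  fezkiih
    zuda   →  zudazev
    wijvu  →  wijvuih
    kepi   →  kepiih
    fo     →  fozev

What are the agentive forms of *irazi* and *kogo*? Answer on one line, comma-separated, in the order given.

The suffix is conditioned by the last vowel: -ih when the last vowel of the stem is a high vowel (*fezki*, *wijvu*, *kepi*); -zev when the last vowel of the stem is a non-high vowel (*meve*, *zuda*, *fo*).
The last vowel of *irazi* is /i/, which is a high vowel, so the suffix is -ih, giving *iraziih*.
Since the last vowel of *kogo* is /o/ (a non-high vowel), it takes -zev, giving *kogozev*.

iraziih, kogozev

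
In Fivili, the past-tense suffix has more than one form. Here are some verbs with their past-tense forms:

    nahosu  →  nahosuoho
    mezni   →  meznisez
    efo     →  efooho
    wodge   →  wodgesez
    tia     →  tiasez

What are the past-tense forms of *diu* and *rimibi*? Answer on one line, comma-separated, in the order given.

diuoho, rimibisez

The pattern is rounding harmony: -oho when the last vowel of the stem is a rounded vowel (*nahosu*, *efo*); -sez when the last vowel of the stem is an unrounded vowel (*mezni*, *wodge*, *tia*).
The last vowel of *diu* is /u/, which is a rounded vowel, so the suffix is -oho, giving *diuoho*.
Since the last vowel of *rimibi* is /i/ (an unrounded vowel), it takes -sez, giving *rimibisez*.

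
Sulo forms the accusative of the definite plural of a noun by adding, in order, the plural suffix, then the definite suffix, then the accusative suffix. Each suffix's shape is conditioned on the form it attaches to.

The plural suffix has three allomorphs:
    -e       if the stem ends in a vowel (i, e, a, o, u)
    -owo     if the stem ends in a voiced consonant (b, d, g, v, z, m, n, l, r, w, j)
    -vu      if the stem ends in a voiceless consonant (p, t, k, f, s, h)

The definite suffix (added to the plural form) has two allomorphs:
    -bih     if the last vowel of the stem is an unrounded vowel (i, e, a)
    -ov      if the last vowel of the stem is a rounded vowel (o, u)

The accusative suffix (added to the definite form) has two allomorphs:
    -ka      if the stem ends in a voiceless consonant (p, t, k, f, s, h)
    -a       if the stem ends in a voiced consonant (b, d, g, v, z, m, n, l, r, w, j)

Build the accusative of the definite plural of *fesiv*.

fesivowoova

Since the final sound of *fesiv* is /v/ (a voiced consonant), it takes -owo, giving *fesivowo*.
The last vowel of the plural form *fesivowo* is /o/, which is a rounded vowel, so the definite suffix is -ov, giving *fesivowoov*.
The definite form *fesivowoov*: final consonant = /v/, voiced → -a → *fesivowoova*.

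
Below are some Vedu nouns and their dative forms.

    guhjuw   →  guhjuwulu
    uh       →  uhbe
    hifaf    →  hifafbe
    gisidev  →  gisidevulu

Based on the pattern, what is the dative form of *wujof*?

Looking at the final consonant of each stem: -be when the stem ends in a voiceless consonant (*uh*, *hifaf*); -ulu when the stem ends in a voiced consonant (*guhjuw*, *gisidev*).
The final consonant of *wujof* is /f/, which is voiceless, so the suffix is -be, giving *wujofbe*.

wujofbe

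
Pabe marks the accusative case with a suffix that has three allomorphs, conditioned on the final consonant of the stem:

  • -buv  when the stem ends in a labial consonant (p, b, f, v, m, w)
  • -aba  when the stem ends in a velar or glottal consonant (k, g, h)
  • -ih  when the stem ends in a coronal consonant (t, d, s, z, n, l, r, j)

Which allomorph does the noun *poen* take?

-ih

*poen* — final consonant /n/ (coronal) → -ih.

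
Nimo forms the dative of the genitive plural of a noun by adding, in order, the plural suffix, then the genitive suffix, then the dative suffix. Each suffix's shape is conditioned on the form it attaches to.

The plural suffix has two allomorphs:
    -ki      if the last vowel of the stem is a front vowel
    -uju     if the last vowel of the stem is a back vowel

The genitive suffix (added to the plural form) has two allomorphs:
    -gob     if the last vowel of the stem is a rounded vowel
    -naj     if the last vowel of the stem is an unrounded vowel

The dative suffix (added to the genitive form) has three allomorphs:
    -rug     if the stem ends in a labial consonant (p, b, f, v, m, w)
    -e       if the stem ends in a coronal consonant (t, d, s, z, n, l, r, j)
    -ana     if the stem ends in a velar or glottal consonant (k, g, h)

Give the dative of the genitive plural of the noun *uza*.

uzaujugobrug

The last vowel of *uza* is /a/, which is a back vowel, so the plural suffix is -uju, giving *uzauju*.
The last vowel of the plural form *uzauju* is /u/, which is a rounded vowel, so the genitive suffix is -gob, giving *uzaujugob*.
The final consonant of the genitive form *uzaujugob* is /b/, which is labial, so the dative suffix is -rug, giving *uzaujugobrug*.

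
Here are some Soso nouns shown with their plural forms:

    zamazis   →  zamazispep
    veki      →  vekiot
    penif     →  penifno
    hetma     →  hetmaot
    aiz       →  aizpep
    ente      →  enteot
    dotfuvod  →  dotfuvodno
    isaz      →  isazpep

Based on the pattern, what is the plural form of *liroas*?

liroaspep

The suffix is conditioned by the final sound: -pep when the stem ends in a sibilant (*zamazis*, *aiz*, *isaz*); -no when the stem ends in a non-sibilant consonant (*penif*, *dotfuvod*); -ot when the stem ends in a vowel (*veki*, *hetma*, *ente*).
Since the final sound of *liroas* is /s/ (a sibilant), it takes -pep, giving *liroaspep*.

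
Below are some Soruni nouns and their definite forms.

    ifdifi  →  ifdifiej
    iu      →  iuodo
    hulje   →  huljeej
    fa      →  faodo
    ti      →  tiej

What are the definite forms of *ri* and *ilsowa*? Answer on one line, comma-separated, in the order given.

The suffix is conditioned by the last vowel: -ej when the last vowel of the stem is a front vowel (*ifdifi*, *hulje*, *ti*); -odo when the last vowel of the stem is a back vowel (*iu*, *fa*).
Since the last vowel of *ri* is /i/ (a front vowel), it takes -ej, giving *riej*.
*ilsowa* — last vowel /a/ (a back vowel) → -odo → *ilsowaodo*.

riej, ilsowaodo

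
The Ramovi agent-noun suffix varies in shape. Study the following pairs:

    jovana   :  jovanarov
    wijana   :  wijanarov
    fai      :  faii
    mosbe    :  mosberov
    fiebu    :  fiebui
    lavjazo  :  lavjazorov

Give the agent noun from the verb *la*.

The suffix is conditioned by the last vowel: -i when the last vowel of the stem is a high vowel (*fai*, *fiebu*); -rov when the last vowel of the stem is a non-high vowel (*jovana*, *wijana*, *mosbe*, *lavjazo*).
*la*: last vowel = /a/, a non-high vowel → -rov → *larov*.

larov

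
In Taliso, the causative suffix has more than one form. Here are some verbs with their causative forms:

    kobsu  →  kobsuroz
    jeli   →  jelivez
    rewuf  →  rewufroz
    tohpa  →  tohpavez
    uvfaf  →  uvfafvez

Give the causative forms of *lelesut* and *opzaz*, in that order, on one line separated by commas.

The pattern is rounding harmony: -roz when the last vowel of the stem is a rounded vowel (*kobsu*, *rewuf*); -vez when the last vowel of the stem is an unrounded vowel (*jeli*, *tohpa*, *uvfaf*).
The last vowel of *lelesut* is /u/, which is a rounded vowel, so the suffix is -roz, giving *lelesutroz*.
*opzaz*: last vowel = /a/, an unrounded vowel → -vez → *opzazvez*.

lelesutroz, opzazvez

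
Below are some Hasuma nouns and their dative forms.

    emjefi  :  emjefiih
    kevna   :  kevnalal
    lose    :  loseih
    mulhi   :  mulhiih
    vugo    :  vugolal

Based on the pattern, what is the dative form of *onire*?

The pattern is front/back vowel harmony: -ih when the last vowel of the stem is a front vowel (*emjefi*, *lose*, *mulhi*); -lal when the last vowel of the stem is a back vowel (*kevna*, *vugo*).
*onire*: last vowel = /e/, a front vowel → -ih → *onireih*.

onireih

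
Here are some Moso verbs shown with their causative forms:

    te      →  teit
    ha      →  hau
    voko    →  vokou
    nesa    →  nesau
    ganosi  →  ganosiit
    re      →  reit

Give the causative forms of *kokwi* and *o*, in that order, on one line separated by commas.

kokwiit, ou

The pattern is front/back vowel harmony: -it when the last vowel of the stem is a front vowel (*te*, *ganosi*, *re*); -u when the last vowel of the stem is a back vowel (*ha*, *voko*, *nesa*).
*kokwi* — last vowel /i/ (a front vowel) → -it → *kokwiit*.
*o*: last vowel = /o/, a back vowel → -u → *ou*.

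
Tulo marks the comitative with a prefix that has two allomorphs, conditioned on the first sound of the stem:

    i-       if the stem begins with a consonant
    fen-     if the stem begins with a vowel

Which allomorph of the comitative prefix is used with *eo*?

*eo*: first sound = /e/, a vowel → fen-.

fen-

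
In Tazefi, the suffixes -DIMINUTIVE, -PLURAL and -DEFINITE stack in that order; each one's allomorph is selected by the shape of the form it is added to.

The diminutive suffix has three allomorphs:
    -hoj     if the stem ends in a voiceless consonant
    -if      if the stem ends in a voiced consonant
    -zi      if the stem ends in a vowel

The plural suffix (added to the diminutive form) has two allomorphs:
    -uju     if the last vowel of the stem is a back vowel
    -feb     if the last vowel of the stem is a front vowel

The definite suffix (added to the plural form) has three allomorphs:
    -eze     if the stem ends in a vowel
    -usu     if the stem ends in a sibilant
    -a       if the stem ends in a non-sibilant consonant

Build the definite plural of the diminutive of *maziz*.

*maziz* — final sound /z/ (a voiced consonant) → -if → *mazizif*.
Since the last vowel of the diminutive form *mazizif* is /i/ (a front vowel), it takes -feb, giving *maziziffeb*.
The plural form *maziziffeb*: final sound = /b/, a non-sibilant consonant → -a → *maziziffeba*.

maziziffeba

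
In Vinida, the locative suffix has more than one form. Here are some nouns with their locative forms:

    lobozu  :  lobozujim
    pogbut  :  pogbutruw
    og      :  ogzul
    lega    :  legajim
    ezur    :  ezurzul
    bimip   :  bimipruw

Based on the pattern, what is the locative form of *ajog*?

Looking at the final sound of each stem: -ruw when the stem ends in a voiceless consonant (*pogbut*, *bimip*); -zul when the stem ends in a voiced consonant (*og*, *ezur*); -jim when the stem ends in a vowel (*lobozu*, *lega*).
*ajog*: final sound = /g/, a voiced consonant → -zul → *ajogzul*.

ajogzul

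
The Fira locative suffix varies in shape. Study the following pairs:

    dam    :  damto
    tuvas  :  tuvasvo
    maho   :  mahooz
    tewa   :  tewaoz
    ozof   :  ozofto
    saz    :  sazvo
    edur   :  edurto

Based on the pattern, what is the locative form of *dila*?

dilaoz

Looking at the final sound of each stem: -vo when the stem ends in a sibilant (*tuvas*, *saz*); -to when the stem ends in a non-sibilant consonant (*dam*, *ozof*, *edur*); -oz when the stem ends in a vowel (*maho*, *tewa*).
*dila* — final sound /a/ (a vowel) → -oz → *dilaoz*.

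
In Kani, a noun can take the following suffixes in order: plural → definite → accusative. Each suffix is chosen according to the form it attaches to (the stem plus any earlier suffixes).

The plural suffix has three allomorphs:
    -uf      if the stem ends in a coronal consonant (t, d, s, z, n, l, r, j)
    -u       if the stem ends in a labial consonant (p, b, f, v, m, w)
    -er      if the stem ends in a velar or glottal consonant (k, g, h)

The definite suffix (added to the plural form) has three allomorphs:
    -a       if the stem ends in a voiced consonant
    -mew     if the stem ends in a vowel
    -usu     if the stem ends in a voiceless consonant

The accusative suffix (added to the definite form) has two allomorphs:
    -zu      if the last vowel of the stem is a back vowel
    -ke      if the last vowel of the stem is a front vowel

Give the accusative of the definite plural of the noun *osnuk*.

*osnuk* — final consonant /k/ (velar/glottal) → -er → *osnuker*.
The plural form *osnuker* — final sound /r/ (a voiced consonant) → -a → *osnukera*.
The definite form *osnukera*: last vowel = /a/, a back vowel → -zu → *osnukerazu*.

osnukerazu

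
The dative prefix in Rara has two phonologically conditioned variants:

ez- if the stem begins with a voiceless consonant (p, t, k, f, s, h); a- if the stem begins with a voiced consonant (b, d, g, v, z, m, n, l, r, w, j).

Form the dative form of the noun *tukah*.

eztukah

*tukah* — first consonant /t/ (voiceless) → ez- → *eztukah*.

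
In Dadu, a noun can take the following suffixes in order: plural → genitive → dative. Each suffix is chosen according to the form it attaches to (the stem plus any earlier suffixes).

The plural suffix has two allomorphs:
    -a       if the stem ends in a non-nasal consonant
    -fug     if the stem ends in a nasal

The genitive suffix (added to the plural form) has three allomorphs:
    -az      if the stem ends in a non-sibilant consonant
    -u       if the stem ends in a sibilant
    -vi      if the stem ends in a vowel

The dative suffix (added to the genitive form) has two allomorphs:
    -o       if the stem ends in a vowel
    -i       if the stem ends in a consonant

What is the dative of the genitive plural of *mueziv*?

muezivavio

Since the final consonant of *mueziv* is /v/ (non-nasal), it takes -a, giving *mueziva*.
Since the final sound of the plural form *mueziva* is /a/ (a vowel), it takes -vi, giving *muezivavi*.
The genitive form *muezivavi*: final sound = /i/, a vowel → -o → *muezivavio*.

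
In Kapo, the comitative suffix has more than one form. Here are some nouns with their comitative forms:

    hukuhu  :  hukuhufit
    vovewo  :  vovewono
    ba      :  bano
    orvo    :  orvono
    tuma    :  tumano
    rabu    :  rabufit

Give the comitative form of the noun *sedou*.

sedoufit

Looking at the last vowel of each stem: -fit when the last vowel of the stem is a high vowel (*hukuhu*, *rabu*); -no when the last vowel of the stem is a non-high vowel (*vovewo*, *ba*, *orvo*, *tuma*).
*sedou*: last vowel = /u/, a high vowel → -fit → *sedoufit*.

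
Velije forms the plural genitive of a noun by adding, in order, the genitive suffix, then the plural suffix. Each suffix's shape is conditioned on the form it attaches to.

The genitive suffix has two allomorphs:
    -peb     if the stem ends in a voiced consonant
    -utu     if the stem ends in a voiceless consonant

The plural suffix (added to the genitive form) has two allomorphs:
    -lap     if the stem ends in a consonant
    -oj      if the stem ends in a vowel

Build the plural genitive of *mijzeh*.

The final consonant of *mijzeh* is /h/, which is voiceless, so the genitive suffix is -utu, giving *mijzehutu*.
The final sound of the genitive form *mijzehutu* is /u/, which is a vowel, so the plural suffix is -oj, giving *mijzehutuoj*.

mijzehutuoj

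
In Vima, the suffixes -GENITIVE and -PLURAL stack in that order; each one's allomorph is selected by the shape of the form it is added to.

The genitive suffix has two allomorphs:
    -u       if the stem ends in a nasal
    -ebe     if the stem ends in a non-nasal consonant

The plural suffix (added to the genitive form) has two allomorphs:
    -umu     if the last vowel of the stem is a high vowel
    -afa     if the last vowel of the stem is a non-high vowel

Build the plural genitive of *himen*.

*himen* — final consonant /n/ (a nasal) → -u → *himenu*.
Since the last vowel of the genitive form *himenu* is /u/ (a high vowel), it takes -umu, giving *himenuumu*.

himenuumu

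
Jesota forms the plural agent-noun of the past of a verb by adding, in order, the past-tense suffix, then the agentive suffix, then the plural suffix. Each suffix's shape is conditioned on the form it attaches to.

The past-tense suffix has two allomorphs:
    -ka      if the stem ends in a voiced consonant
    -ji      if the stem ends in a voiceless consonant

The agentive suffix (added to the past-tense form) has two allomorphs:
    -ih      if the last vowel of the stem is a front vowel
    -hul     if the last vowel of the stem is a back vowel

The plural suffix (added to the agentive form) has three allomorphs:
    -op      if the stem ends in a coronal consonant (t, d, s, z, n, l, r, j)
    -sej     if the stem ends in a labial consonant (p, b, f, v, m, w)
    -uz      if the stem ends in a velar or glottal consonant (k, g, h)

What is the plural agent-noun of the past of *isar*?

*isar* — final consonant /r/ (voiced) → -ka → *isarka*.
Since the last vowel of the past-tense form *isarka* is /a/ (a back vowel), it takes -hul, giving *isarkahul*.
The final consonant of the agentive form *isarkahul* is /l/, which is coronal, so the plural suffix is -op, giving *isarkahulop*.

isarkahulop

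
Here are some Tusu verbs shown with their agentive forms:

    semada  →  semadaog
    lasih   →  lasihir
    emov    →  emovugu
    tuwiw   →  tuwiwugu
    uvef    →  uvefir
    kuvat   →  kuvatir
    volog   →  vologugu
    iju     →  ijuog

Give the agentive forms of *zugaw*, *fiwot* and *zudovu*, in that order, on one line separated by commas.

The alternation tracks the final sound of the stem — -ir when the stem ends in a voiceless consonant (*lasih*, *uvef*, *kuvat*); -ugu when the stem ends in a voiced consonant (*emov*, *tuwiw*, *volog*); -og when the stem ends in a vowel (*semada*, *iju*).
The final sound of *zugaw* is /w/, which is a voiced consonant, so the suffix is -ugu, giving *zugawugu*.
*fiwot* — final sound /t/ (a voiceless consonant) → -ir → *fiwotir*.
*zudovu*: final sound = /u/, a vowel → -og → *zudovuog*.

zugawugu, fiwotir, zudovuog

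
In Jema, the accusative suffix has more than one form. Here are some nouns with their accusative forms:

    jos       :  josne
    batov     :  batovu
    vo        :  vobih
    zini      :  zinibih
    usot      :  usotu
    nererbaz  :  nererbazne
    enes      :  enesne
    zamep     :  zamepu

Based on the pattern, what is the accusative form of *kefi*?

The pattern is sibilance of the final sound: -ne when the stem ends in a sibilant (*jos*, *nererbaz*, *enes*); -u when the stem ends in a non-sibilant consonant (*batov*, *usot*, *zamep*); -bih when the stem ends in a vowel (*vo*, *zini*).
*kefi* — final sound /i/ (a vowel) → -bih → *kefibih*.

kefibih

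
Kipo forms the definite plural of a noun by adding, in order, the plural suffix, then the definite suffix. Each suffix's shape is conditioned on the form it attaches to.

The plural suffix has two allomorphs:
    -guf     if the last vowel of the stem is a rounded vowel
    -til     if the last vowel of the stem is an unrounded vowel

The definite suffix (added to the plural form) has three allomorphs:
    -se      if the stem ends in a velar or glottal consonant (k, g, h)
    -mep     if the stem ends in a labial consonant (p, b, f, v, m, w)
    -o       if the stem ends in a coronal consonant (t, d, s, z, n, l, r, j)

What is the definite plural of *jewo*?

jewogufmep

The last vowel of *jewo* is /o/, which is a rounded vowel, so the plural suffix is -guf, giving *jewoguf*.
The plural form *jewoguf* — final consonant /f/ (labial) → -mep → *jewogufmep*.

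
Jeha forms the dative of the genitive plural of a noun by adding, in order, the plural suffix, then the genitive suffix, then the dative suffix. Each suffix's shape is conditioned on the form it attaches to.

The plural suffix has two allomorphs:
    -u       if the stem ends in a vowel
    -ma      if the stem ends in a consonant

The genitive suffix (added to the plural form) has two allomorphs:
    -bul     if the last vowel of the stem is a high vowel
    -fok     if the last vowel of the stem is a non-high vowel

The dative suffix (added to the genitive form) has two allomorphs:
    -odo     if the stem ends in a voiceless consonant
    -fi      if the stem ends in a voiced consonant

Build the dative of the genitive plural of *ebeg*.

ebegmafokodo

The final sound of *ebeg* is /g/, which is a consonant, so the plural suffix is -ma, giving *ebegma*.
Since the last vowel of the plural form *ebegma* is /a/ (a non-high vowel), it takes -fok, giving *ebegmafok*.
The genitive form *ebegmafok*: final consonant = /k/, voiceless → -odo → *ebegmafokodo*.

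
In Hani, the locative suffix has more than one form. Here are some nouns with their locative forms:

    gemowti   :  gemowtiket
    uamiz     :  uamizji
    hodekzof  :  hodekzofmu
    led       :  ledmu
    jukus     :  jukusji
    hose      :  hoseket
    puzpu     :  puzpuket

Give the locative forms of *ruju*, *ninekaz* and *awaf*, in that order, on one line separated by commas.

rujuket, ninekazji, awafmu

The pattern is sibilance of the final sound: -ji when the stem ends in a sibilant (*uamiz*, *jukus*); -mu when the stem ends in a non-sibilant consonant (*hodekzof*, *led*); -ket when the stem ends in a vowel (*gemowti*, *hose*, *puzpu*).
*ruju* — final sound /u/ (a vowel) → -ket → *rujuket*.
Since the final sound of *ninekaz* is /z/ (a sibilant), it takes -ji, giving *ninekazji*.
Since the final sound of *awaf* is /f/ (a non-sibilant consonant), it takes -mu, giving *awafmu*.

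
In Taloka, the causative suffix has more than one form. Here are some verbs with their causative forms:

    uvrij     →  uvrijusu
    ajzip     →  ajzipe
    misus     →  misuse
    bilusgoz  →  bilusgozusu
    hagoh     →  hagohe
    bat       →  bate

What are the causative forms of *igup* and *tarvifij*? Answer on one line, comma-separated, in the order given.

igupe, tarvifijusu

The alternation tracks the final consonant of the stem — -e when the stem ends in a voiceless consonant (*ajzip*, *misus*, *hagoh*, *bat*); -usu when the stem ends in a voiced consonant (*uvrij*, *bilusgoz*).
Since the final consonant of *igup* is /p/ (voiceless), it takes -e, giving *igupe*.
*tarvifij*: final consonant = /j/, voiced → -usu → *tarvifijusu*.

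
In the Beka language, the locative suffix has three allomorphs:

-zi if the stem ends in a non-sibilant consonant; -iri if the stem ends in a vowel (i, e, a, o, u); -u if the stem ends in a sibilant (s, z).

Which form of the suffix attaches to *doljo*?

-iri

*doljo* — final sound /o/ (a vowel) → -iri.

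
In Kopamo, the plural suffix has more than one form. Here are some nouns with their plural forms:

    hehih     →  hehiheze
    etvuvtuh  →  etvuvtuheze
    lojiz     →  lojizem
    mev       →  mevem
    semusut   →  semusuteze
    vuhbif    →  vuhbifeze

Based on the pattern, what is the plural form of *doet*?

The suffix is conditioned by the final consonant: -eze when the stem ends in a voiceless consonant (*hehih*, *etvuvtuh*, *semusut*, *vuhbif*); -em when the stem ends in a voiced consonant (*lojiz*, *mev*).
*doet* — final consonant /t/ (voiceless) → -eze → *doeteze*.

doeteze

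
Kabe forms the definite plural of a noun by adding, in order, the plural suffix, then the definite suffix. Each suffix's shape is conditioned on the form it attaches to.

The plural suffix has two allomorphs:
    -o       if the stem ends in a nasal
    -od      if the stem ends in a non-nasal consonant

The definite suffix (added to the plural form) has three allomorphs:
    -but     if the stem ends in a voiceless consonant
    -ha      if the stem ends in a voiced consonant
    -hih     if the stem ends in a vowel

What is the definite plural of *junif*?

The final consonant of *junif* is /f/, which is non-nasal, so the plural suffix is -od, giving *junifod*.
The plural form *junifod*: final sound = /d/, a voiced consonant → -ha → *junifodha*.

junifodha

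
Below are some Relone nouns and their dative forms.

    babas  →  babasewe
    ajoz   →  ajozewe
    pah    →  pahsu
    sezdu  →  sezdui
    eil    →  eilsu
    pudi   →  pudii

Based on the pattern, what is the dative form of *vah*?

The suffix is conditioned by the final sound: -ewe when the stem ends in a sibilant (*babas*, *ajoz*); -su when the stem ends in a non-sibilant consonant (*pah*, *eil*); -i when the stem ends in a vowel (*sezdu*, *pudi*).
*vah*: final sound = /h/, a non-sibilant consonant → -su → *vahsu*.

vahsu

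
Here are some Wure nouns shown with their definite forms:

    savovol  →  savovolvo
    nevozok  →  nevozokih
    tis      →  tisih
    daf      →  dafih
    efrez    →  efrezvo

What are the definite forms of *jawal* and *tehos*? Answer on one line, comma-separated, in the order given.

jawalvo, tehosih

Looking at the final consonant of each stem: -ih when the stem ends in a voiceless consonant (*nevozok*, *tis*, *daf*); -vo when the stem ends in a voiced consonant (*savovol*, *efrez*).
Since the final consonant of *jawal* is /l/ (voiced), it takes -vo, giving *jawalvo*.
*tehos*: final consonant = /s/, voiceless → -ih → *tehosih*.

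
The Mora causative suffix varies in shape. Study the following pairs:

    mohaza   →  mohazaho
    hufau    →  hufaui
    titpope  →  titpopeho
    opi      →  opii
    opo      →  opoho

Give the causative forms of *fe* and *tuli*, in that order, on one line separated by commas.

feho, tulii

Looking at the last vowel of each stem: -i when the last vowel of the stem is a high vowel (*hufau*, *opi*); -ho when the last vowel of the stem is a non-high vowel (*mohaza*, *titpope*, *opo*).
Since the last vowel of *fe* is /e/ (a non-high vowel), it takes -ho, giving *feho*.
The last vowel of *tuli* is /i/, which is a high vowel, so the suffix is -i, giving *tulii*.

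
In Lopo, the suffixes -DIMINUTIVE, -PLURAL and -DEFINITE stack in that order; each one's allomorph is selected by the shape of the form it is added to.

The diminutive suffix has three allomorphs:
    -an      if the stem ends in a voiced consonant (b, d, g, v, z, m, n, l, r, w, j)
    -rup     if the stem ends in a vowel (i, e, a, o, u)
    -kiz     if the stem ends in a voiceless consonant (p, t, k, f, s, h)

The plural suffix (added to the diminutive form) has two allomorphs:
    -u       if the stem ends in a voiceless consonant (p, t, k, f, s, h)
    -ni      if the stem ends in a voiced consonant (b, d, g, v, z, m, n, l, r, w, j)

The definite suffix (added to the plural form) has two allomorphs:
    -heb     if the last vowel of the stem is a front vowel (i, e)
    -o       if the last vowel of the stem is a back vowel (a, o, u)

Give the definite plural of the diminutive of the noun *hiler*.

*hiler* — final sound /r/ (a voiced consonant) → -an → *hileran*.
The diminutive form *hileran* — final consonant /n/ (voiced) → -ni → *hileranni*.
Since the last vowel of the plural form *hileranni* is /i/ (a front vowel), it takes -heb, giving *hileranniheb*.

hileranniheb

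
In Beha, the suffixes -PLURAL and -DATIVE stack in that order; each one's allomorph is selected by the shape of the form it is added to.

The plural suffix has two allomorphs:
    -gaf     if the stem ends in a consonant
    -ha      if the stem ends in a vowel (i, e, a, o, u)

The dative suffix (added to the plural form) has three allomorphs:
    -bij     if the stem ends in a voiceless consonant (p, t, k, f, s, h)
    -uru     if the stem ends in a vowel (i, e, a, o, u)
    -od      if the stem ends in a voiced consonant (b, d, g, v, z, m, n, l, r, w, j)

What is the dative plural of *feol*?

feolgafbij

*feol* — final sound /l/ (a consonant) → -gaf → *feolgaf*.
The plural form *feolgaf*: final sound = /f/, a voiceless consonant → -bij → *feolgafbij*.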